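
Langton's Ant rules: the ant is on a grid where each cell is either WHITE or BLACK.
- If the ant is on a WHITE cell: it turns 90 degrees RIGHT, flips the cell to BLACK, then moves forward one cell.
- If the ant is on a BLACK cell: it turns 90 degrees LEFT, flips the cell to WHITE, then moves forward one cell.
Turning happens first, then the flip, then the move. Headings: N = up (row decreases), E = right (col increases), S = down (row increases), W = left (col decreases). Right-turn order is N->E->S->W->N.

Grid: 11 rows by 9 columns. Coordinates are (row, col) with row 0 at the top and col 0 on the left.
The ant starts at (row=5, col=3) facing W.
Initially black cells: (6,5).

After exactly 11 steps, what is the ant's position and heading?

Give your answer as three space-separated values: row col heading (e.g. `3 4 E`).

Step 1: on WHITE (5,3): turn R to N, flip to black, move to (4,3). |black|=2
Step 2: on WHITE (4,3): turn R to E, flip to black, move to (4,4). |black|=3
Step 3: on WHITE (4,4): turn R to S, flip to black, move to (5,4). |black|=4
Step 4: on WHITE (5,4): turn R to W, flip to black, move to (5,3). |black|=5
Step 5: on BLACK (5,3): turn L to S, flip to white, move to (6,3). |black|=4
Step 6: on WHITE (6,3): turn R to W, flip to black, move to (6,2). |black|=5
Step 7: on WHITE (6,2): turn R to N, flip to black, move to (5,2). |black|=6
Step 8: on WHITE (5,2): turn R to E, flip to black, move to (5,3). |black|=7
Step 9: on WHITE (5,3): turn R to S, flip to black, move to (6,3). |black|=8
Step 10: on BLACK (6,3): turn L to E, flip to white, move to (6,4). |black|=7
Step 11: on WHITE (6,4): turn R to S, flip to black, move to (7,4). |black|=8

Answer: 7 4 S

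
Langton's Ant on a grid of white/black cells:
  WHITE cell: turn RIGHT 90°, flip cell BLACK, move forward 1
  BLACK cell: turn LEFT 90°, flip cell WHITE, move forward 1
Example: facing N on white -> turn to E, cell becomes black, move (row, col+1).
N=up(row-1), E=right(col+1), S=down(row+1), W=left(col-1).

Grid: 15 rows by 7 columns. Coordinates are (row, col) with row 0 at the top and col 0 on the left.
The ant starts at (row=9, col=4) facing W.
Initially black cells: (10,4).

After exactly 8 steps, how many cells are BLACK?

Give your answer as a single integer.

Step 1: on WHITE (9,4): turn R to N, flip to black, move to (8,4). |black|=2
Step 2: on WHITE (8,4): turn R to E, flip to black, move to (8,5). |black|=3
Step 3: on WHITE (8,5): turn R to S, flip to black, move to (9,5). |black|=4
Step 4: on WHITE (9,5): turn R to W, flip to black, move to (9,4). |black|=5
Step 5: on BLACK (9,4): turn L to S, flip to white, move to (10,4). |black|=4
Step 6: on BLACK (10,4): turn L to E, flip to white, move to (10,5). |black|=3
Step 7: on WHITE (10,5): turn R to S, flip to black, move to (11,5). |black|=4
Step 8: on WHITE (11,5): turn R to W, flip to black, move to (11,4). |black|=5

Answer: 5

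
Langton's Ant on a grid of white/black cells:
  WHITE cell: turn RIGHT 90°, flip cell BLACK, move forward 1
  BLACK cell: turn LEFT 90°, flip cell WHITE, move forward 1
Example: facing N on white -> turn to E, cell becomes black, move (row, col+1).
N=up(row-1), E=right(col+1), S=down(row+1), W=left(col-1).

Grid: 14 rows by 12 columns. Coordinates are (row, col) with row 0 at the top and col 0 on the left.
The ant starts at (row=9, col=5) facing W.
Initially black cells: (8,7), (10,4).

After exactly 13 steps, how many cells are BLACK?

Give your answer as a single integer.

Step 1: on WHITE (9,5): turn R to N, flip to black, move to (8,5). |black|=3
Step 2: on WHITE (8,5): turn R to E, flip to black, move to (8,6). |black|=4
Step 3: on WHITE (8,6): turn R to S, flip to black, move to (9,6). |black|=5
Step 4: on WHITE (9,6): turn R to W, flip to black, move to (9,5). |black|=6
Step 5: on BLACK (9,5): turn L to S, flip to white, move to (10,5). |black|=5
Step 6: on WHITE (10,5): turn R to W, flip to black, move to (10,4). |black|=6
Step 7: on BLACK (10,4): turn L to S, flip to white, move to (11,4). |black|=5
Step 8: on WHITE (11,4): turn R to W, flip to black, move to (11,3). |black|=6
Step 9: on WHITE (11,3): turn R to N, flip to black, move to (10,3). |black|=7
Step 10: on WHITE (10,3): turn R to E, flip to black, move to (10,4). |black|=8
Step 11: on WHITE (10,4): turn R to S, flip to black, move to (11,4). |black|=9
Step 12: on BLACK (11,4): turn L to E, flip to white, move to (11,5). |black|=8
Step 13: on WHITE (11,5): turn R to S, flip to black, move to (12,5). |black|=9

Answer: 9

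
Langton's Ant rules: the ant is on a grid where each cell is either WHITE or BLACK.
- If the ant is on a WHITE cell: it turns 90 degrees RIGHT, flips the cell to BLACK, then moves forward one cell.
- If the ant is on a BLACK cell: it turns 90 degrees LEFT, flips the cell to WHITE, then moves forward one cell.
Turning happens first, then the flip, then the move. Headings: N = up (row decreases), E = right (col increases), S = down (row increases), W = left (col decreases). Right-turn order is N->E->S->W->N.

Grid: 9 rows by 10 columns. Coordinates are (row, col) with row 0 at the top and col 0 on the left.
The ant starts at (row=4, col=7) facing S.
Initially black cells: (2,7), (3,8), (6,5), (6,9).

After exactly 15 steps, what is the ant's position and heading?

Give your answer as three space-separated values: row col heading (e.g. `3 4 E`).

Step 1: on WHITE (4,7): turn R to W, flip to black, move to (4,6). |black|=5
Step 2: on WHITE (4,6): turn R to N, flip to black, move to (3,6). |black|=6
Step 3: on WHITE (3,6): turn R to E, flip to black, move to (3,7). |black|=7
Step 4: on WHITE (3,7): turn R to S, flip to black, move to (4,7). |black|=8
Step 5: on BLACK (4,7): turn L to E, flip to white, move to (4,8). |black|=7
Step 6: on WHITE (4,8): turn R to S, flip to black, move to (5,8). |black|=8
Step 7: on WHITE (5,8): turn R to W, flip to black, move to (5,7). |black|=9
Step 8: on WHITE (5,7): turn R to N, flip to black, move to (4,7). |black|=10
Step 9: on WHITE (4,7): turn R to E, flip to black, move to (4,8). |black|=11
Step 10: on BLACK (4,8): turn L to N, flip to white, move to (3,8). |black|=10
Step 11: on BLACK (3,8): turn L to W, flip to white, move to (3,7). |black|=9
Step 12: on BLACK (3,7): turn L to S, flip to white, move to (4,7). |black|=8
Step 13: on BLACK (4,7): turn L to E, flip to white, move to (4,8). |black|=7
Step 14: on WHITE (4,8): turn R to S, flip to black, move to (5,8). |black|=8
Step 15: on BLACK (5,8): turn L to E, flip to white, move to (5,9). |black|=7

Answer: 5 9 E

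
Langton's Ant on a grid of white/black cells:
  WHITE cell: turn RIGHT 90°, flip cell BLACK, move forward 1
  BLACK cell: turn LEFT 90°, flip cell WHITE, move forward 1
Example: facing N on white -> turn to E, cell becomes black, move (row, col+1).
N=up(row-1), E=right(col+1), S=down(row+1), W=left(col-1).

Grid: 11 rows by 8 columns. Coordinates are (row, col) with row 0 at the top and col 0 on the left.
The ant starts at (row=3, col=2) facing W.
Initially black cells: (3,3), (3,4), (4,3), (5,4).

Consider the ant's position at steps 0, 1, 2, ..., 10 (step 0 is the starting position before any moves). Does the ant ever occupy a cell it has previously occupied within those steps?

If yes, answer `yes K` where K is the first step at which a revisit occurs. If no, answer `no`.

Step 1: on WHITE (3,2): turn R to N, flip to black, move to (2,2). |black|=5 — new cell
Step 2: on WHITE (2,2): turn R to E, flip to black, move to (2,3). |black|=6 — new cell
Step 3: on WHITE (2,3): turn R to S, flip to black, move to (3,3). |black|=7 — new cell
Step 4: on BLACK (3,3): turn L to E, flip to white, move to (3,4). |black|=6 — new cell
Step 5: on BLACK (3,4): turn L to N, flip to white, move to (2,4). |black|=5 — new cell
Step 6: on WHITE (2,4): turn R to E, flip to black, move to (2,5). |black|=6 — new cell
Step 7: on WHITE (2,5): turn R to S, flip to black, move to (3,5). |black|=7 — new cell
Step 8: on WHITE (3,5): turn R to W, flip to black, move to (3,4). |black|=8 — REVISIT

Answer: yes 8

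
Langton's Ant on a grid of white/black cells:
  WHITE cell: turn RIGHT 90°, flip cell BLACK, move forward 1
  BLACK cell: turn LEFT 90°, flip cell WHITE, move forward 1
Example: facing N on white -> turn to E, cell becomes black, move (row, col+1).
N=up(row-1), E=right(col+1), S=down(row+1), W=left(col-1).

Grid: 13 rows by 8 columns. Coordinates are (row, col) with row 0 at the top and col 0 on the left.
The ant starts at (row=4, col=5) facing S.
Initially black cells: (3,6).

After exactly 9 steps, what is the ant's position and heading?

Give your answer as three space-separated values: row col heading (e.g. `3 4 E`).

Step 1: on WHITE (4,5): turn R to W, flip to black, move to (4,4). |black|=2
Step 2: on WHITE (4,4): turn R to N, flip to black, move to (3,4). |black|=3
Step 3: on WHITE (3,4): turn R to E, flip to black, move to (3,5). |black|=4
Step 4: on WHITE (3,5): turn R to S, flip to black, move to (4,5). |black|=5
Step 5: on BLACK (4,5): turn L to E, flip to white, move to (4,6). |black|=4
Step 6: on WHITE (4,6): turn R to S, flip to black, move to (5,6). |black|=5
Step 7: on WHITE (5,6): turn R to W, flip to black, move to (5,5). |black|=6
Step 8: on WHITE (5,5): turn R to N, flip to black, move to (4,5). |black|=7
Step 9: on WHITE (4,5): turn R to E, flip to black, move to (4,6). |black|=8

Answer: 4 6 E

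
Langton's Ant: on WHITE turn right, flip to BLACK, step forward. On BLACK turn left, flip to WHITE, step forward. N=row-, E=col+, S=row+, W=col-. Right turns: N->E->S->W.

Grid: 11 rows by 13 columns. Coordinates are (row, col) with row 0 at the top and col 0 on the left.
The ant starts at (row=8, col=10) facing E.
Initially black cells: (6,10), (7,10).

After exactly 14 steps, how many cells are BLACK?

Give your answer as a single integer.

Step 1: on WHITE (8,10): turn R to S, flip to black, move to (9,10). |black|=3
Step 2: on WHITE (9,10): turn R to W, flip to black, move to (9,9). |black|=4
Step 3: on WHITE (9,9): turn R to N, flip to black, move to (8,9). |black|=5
Step 4: on WHITE (8,9): turn R to E, flip to black, move to (8,10). |black|=6
Step 5: on BLACK (8,10): turn L to N, flip to white, move to (7,10). |black|=5
Step 6: on BLACK (7,10): turn L to W, flip to white, move to (7,9). |black|=4
Step 7: on WHITE (7,9): turn R to N, flip to black, move to (6,9). |black|=5
Step 8: on WHITE (6,9): turn R to E, flip to black, move to (6,10). |black|=6
Step 9: on BLACK (6,10): turn L to N, flip to white, move to (5,10). |black|=5
Step 10: on WHITE (5,10): turn R to E, flip to black, move to (5,11). |black|=6
Step 11: on WHITE (5,11): turn R to S, flip to black, move to (6,11). |black|=7
Step 12: on WHITE (6,11): turn R to W, flip to black, move to (6,10). |black|=8
Step 13: on WHITE (6,10): turn R to N, flip to black, move to (5,10). |black|=9
Step 14: on BLACK (5,10): turn L to W, flip to white, move to (5,9). |black|=8

Answer: 8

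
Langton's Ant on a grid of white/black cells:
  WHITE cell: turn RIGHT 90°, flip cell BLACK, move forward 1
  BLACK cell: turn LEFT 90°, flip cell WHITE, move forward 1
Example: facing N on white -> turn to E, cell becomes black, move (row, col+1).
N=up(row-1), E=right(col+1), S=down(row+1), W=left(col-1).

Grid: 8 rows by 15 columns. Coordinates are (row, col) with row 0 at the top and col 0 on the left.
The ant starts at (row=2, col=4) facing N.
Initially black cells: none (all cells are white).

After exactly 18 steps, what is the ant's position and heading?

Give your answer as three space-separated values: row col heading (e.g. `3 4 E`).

Answer: 3 3 S

Derivation:
Step 1: on WHITE (2,4): turn R to E, flip to black, move to (2,5). |black|=1
Step 2: on WHITE (2,5): turn R to S, flip to black, move to (3,5). |black|=2
Step 3: on WHITE (3,5): turn R to W, flip to black, move to (3,4). |black|=3
Step 4: on WHITE (3,4): turn R to N, flip to black, move to (2,4). |black|=4
Step 5: on BLACK (2,4): turn L to W, flip to white, move to (2,3). |black|=3
Step 6: on WHITE (2,3): turn R to N, flip to black, move to (1,3). |black|=4
Step 7: on WHITE (1,3): turn R to E, flip to black, move to (1,4). |black|=5
Step 8: on WHITE (1,4): turn R to S, flip to black, move to (2,4). |black|=6
Step 9: on WHITE (2,4): turn R to W, flip to black, move to (2,3). |black|=7
Step 10: on BLACK (2,3): turn L to S, flip to white, move to (3,3). |black|=6
Step 11: on WHITE (3,3): turn R to W, flip to black, move to (3,2). |black|=7
Step 12: on WHITE (3,2): turn R to N, flip to black, move to (2,2). |black|=8
Step 13: on WHITE (2,2): turn R to E, flip to black, move to (2,3). |black|=9
Step 14: on WHITE (2,3): turn R to S, flip to black, move to (3,3). |black|=10
Step 15: on BLACK (3,3): turn L to E, flip to white, move to (3,4). |black|=9
Step 16: on BLACK (3,4): turn L to N, flip to white, move to (2,4). |black|=8
Step 17: on BLACK (2,4): turn L to W, flip to white, move to (2,3). |black|=7
Step 18: on BLACK (2,3): turn L to S, flip to white, move to (3,3). |black|=6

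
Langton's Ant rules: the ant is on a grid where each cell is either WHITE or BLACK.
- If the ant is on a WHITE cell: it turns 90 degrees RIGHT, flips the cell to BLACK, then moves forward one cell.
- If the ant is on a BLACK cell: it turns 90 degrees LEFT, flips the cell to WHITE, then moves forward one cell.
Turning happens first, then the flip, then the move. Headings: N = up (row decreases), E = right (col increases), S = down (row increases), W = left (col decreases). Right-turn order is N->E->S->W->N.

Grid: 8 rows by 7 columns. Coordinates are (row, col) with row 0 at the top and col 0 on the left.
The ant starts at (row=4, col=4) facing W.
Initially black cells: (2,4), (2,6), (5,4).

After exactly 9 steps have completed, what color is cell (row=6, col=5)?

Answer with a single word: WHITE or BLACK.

Answer: BLACK

Derivation:
Step 1: on WHITE (4,4): turn R to N, flip to black, move to (3,4). |black|=4
Step 2: on WHITE (3,4): turn R to E, flip to black, move to (3,5). |black|=5
Step 3: on WHITE (3,5): turn R to S, flip to black, move to (4,5). |black|=6
Step 4: on WHITE (4,5): turn R to W, flip to black, move to (4,4). |black|=7
Step 5: on BLACK (4,4): turn L to S, flip to white, move to (5,4). |black|=6
Step 6: on BLACK (5,4): turn L to E, flip to white, move to (5,5). |black|=5
Step 7: on WHITE (5,5): turn R to S, flip to black, move to (6,5). |black|=6
Step 8: on WHITE (6,5): turn R to W, flip to black, move to (6,4). |black|=7
Step 9: on WHITE (6,4): turn R to N, flip to black, move to (5,4). |black|=8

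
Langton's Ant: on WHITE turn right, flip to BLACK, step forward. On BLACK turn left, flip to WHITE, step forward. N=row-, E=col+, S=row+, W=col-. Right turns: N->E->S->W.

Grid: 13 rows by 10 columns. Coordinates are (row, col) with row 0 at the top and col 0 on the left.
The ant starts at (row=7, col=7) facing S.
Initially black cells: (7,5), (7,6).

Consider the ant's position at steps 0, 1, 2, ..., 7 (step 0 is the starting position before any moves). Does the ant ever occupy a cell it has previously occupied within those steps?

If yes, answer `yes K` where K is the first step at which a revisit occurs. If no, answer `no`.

Step 1: on WHITE (7,7): turn R to W, flip to black, move to (7,6). |black|=3 — new cell
Step 2: on BLACK (7,6): turn L to S, flip to white, move to (8,6). |black|=2 — new cell
Step 3: on WHITE (8,6): turn R to W, flip to black, move to (8,5). |black|=3 — new cell
Step 4: on WHITE (8,5): turn R to N, flip to black, move to (7,5). |black|=4 — new cell
Step 5: on BLACK (7,5): turn L to W, flip to white, move to (7,4). |black|=3 — new cell
Step 6: on WHITE (7,4): turn R to N, flip to black, move to (6,4). |black|=4 — new cell
Step 7: on WHITE (6,4): turn R to E, flip to black, move to (6,5). |black|=5 — new cell
No revisit within 7 steps.

Answer: no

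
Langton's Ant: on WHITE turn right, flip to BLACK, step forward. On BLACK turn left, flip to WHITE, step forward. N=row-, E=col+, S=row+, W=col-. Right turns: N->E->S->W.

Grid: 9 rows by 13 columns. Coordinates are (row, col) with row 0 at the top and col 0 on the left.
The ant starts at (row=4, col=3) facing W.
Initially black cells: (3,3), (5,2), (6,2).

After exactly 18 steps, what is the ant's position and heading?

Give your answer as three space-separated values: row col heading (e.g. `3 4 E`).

Answer: 5 0 W

Derivation:
Step 1: on WHITE (4,3): turn R to N, flip to black, move to (3,3). |black|=4
Step 2: on BLACK (3,3): turn L to W, flip to white, move to (3,2). |black|=3
Step 3: on WHITE (3,2): turn R to N, flip to black, move to (2,2). |black|=4
Step 4: on WHITE (2,2): turn R to E, flip to black, move to (2,3). |black|=5
Step 5: on WHITE (2,3): turn R to S, flip to black, move to (3,3). |black|=6
Step 6: on WHITE (3,3): turn R to W, flip to black, move to (3,2). |black|=7
Step 7: on BLACK (3,2): turn L to S, flip to white, move to (4,2). |black|=6
Step 8: on WHITE (4,2): turn R to W, flip to black, move to (4,1). |black|=7
Step 9: on WHITE (4,1): turn R to N, flip to black, move to (3,1). |black|=8
Step 10: on WHITE (3,1): turn R to E, flip to black, move to (3,2). |black|=9
Step 11: on WHITE (3,2): turn R to S, flip to black, move to (4,2). |black|=10
Step 12: on BLACK (4,2): turn L to E, flip to white, move to (4,3). |black|=9
Step 13: on BLACK (4,3): turn L to N, flip to white, move to (3,3). |black|=8
Step 14: on BLACK (3,3): turn L to W, flip to white, move to (3,2). |black|=7
Step 15: on BLACK (3,2): turn L to S, flip to white, move to (4,2). |black|=6
Step 16: on WHITE (4,2): turn R to W, flip to black, move to (4,1). |black|=7
Step 17: on BLACK (4,1): turn L to S, flip to white, move to (5,1). |black|=6
Step 18: on WHITE (5,1): turn R to W, flip to black, move to (5,0). |black|=7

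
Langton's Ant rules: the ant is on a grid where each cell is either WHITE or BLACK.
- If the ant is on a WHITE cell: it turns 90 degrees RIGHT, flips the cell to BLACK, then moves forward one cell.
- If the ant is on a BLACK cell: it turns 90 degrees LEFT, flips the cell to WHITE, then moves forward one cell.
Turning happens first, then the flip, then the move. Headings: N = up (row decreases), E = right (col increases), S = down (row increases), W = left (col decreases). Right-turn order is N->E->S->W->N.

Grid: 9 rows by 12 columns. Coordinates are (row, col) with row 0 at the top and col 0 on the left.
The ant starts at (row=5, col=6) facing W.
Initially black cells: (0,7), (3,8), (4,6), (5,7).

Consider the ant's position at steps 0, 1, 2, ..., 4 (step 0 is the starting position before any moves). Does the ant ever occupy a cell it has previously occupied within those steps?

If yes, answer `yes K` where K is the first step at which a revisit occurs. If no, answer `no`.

Answer: no

Derivation:
Step 1: on WHITE (5,6): turn R to N, flip to black, move to (4,6). |black|=5 — new cell
Step 2: on BLACK (4,6): turn L to W, flip to white, move to (4,5). |black|=4 — new cell
Step 3: on WHITE (4,5): turn R to N, flip to black, move to (3,5). |black|=5 — new cell
Step 4: on WHITE (3,5): turn R to E, flip to black, move to (3,6). |black|=6 — new cell
No revisit within 4 steps.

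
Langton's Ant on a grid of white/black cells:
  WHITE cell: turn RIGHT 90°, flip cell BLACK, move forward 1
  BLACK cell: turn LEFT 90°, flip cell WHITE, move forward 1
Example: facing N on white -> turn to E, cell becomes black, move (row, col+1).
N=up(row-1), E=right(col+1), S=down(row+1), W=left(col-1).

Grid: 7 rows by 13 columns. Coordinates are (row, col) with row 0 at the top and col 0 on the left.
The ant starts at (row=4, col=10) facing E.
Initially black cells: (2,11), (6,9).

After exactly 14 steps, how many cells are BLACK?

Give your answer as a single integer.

Step 1: on WHITE (4,10): turn R to S, flip to black, move to (5,10). |black|=3
Step 2: on WHITE (5,10): turn R to W, flip to black, move to (5,9). |black|=4
Step 3: on WHITE (5,9): turn R to N, flip to black, move to (4,9). |black|=5
Step 4: on WHITE (4,9): turn R to E, flip to black, move to (4,10). |black|=6
Step 5: on BLACK (4,10): turn L to N, flip to white, move to (3,10). |black|=5
Step 6: on WHITE (3,10): turn R to E, flip to black, move to (3,11). |black|=6
Step 7: on WHITE (3,11): turn R to S, flip to black, move to (4,11). |black|=7
Step 8: on WHITE (4,11): turn R to W, flip to black, move to (4,10). |black|=8
Step 9: on WHITE (4,10): turn R to N, flip to black, move to (3,10). |black|=9
Step 10: on BLACK (3,10): turn L to W, flip to white, move to (3,9). |black|=8
Step 11: on WHITE (3,9): turn R to N, flip to black, move to (2,9). |black|=9
Step 12: on WHITE (2,9): turn R to E, flip to black, move to (2,10). |black|=10
Step 13: on WHITE (2,10): turn R to S, flip to black, move to (3,10). |black|=11
Step 14: on WHITE (3,10): turn R to W, flip to black, move to (3,9). |black|=12

Answer: 12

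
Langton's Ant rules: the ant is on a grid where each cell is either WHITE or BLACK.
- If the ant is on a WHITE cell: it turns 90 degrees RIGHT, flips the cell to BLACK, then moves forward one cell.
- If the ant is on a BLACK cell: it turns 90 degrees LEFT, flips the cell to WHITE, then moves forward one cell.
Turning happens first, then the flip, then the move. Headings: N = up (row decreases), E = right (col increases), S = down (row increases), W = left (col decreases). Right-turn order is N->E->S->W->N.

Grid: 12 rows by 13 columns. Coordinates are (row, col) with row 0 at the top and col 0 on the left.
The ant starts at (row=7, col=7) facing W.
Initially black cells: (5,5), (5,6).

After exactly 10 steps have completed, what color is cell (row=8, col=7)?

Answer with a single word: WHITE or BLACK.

Answer: WHITE

Derivation:
Step 1: on WHITE (7,7): turn R to N, flip to black, move to (6,7). |black|=3
Step 2: on WHITE (6,7): turn R to E, flip to black, move to (6,8). |black|=4
Step 3: on WHITE (6,8): turn R to S, flip to black, move to (7,8). |black|=5
Step 4: on WHITE (7,8): turn R to W, flip to black, move to (7,7). |black|=6
Step 5: on BLACK (7,7): turn L to S, flip to white, move to (8,7). |black|=5
Step 6: on WHITE (8,7): turn R to W, flip to black, move to (8,6). |black|=6
Step 7: on WHITE (8,6): turn R to N, flip to black, move to (7,6). |black|=7
Step 8: on WHITE (7,6): turn R to E, flip to black, move to (7,7). |black|=8
Step 9: on WHITE (7,7): turn R to S, flip to black, move to (8,7). |black|=9
Step 10: on BLACK (8,7): turn L to E, flip to white, move to (8,8). |black|=8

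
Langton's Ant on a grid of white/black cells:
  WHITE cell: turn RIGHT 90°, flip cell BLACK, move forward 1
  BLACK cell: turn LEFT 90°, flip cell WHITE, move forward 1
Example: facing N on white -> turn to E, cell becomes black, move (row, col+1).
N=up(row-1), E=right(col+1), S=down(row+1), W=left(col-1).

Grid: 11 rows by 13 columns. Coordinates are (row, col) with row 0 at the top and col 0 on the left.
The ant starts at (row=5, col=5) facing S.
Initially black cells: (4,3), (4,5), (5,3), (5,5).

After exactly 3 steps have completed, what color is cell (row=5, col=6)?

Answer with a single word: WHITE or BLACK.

Step 1: on BLACK (5,5): turn L to E, flip to white, move to (5,6). |black|=3
Step 2: on WHITE (5,6): turn R to S, flip to black, move to (6,6). |black|=4
Step 3: on WHITE (6,6): turn R to W, flip to black, move to (6,5). |black|=5

Answer: BLACK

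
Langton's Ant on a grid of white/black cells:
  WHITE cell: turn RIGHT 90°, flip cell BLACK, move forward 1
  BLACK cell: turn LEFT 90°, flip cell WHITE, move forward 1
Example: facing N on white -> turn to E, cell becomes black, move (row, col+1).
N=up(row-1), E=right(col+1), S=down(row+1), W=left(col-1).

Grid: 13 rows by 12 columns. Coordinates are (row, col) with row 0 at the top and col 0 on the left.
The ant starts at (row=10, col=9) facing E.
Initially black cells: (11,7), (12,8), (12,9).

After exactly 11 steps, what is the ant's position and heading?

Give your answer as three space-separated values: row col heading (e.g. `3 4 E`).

Step 1: on WHITE (10,9): turn R to S, flip to black, move to (11,9). |black|=4
Step 2: on WHITE (11,9): turn R to W, flip to black, move to (11,8). |black|=5
Step 3: on WHITE (11,8): turn R to N, flip to black, move to (10,8). |black|=6
Step 4: on WHITE (10,8): turn R to E, flip to black, move to (10,9). |black|=7
Step 5: on BLACK (10,9): turn L to N, flip to white, move to (9,9). |black|=6
Step 6: on WHITE (9,9): turn R to E, flip to black, move to (9,10). |black|=7
Step 7: on WHITE (9,10): turn R to S, flip to black, move to (10,10). |black|=8
Step 8: on WHITE (10,10): turn R to W, flip to black, move to (10,9). |black|=9
Step 9: on WHITE (10,9): turn R to N, flip to black, move to (9,9). |black|=10
Step 10: on BLACK (9,9): turn L to W, flip to white, move to (9,8). |black|=9
Step 11: on WHITE (9,8): turn R to N, flip to black, move to (8,8). |black|=10

Answer: 8 8 N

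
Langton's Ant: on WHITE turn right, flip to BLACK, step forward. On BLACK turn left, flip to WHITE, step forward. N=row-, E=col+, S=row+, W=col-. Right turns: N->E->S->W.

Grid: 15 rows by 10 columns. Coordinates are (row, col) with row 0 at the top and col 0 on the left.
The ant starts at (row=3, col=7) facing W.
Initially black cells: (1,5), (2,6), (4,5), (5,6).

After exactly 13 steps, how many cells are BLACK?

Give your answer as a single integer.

Step 1: on WHITE (3,7): turn R to N, flip to black, move to (2,7). |black|=5
Step 2: on WHITE (2,7): turn R to E, flip to black, move to (2,8). |black|=6
Step 3: on WHITE (2,8): turn R to S, flip to black, move to (3,8). |black|=7
Step 4: on WHITE (3,8): turn R to W, flip to black, move to (3,7). |black|=8
Step 5: on BLACK (3,7): turn L to S, flip to white, move to (4,7). |black|=7
Step 6: on WHITE (4,7): turn R to W, flip to black, move to (4,6). |black|=8
Step 7: on WHITE (4,6): turn R to N, flip to black, move to (3,6). |black|=9
Step 8: on WHITE (3,6): turn R to E, flip to black, move to (3,7). |black|=10
Step 9: on WHITE (3,7): turn R to S, flip to black, move to (4,7). |black|=11
Step 10: on BLACK (4,7): turn L to E, flip to white, move to (4,8). |black|=10
Step 11: on WHITE (4,8): turn R to S, flip to black, move to (5,8). |black|=11
Step 12: on WHITE (5,8): turn R to W, flip to black, move to (5,7). |black|=12
Step 13: on WHITE (5,7): turn R to N, flip to black, move to (4,7). |black|=13

Answer: 13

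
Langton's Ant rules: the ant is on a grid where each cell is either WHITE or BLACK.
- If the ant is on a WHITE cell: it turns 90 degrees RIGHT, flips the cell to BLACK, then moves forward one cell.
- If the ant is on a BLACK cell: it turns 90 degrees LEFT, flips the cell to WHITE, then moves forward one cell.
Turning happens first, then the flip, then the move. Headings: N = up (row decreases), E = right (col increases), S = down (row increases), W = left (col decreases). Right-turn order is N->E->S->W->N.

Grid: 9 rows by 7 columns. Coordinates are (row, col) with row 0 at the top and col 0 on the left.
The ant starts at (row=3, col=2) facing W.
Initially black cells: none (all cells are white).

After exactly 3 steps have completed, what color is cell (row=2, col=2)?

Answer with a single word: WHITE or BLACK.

Step 1: on WHITE (3,2): turn R to N, flip to black, move to (2,2). |black|=1
Step 2: on WHITE (2,2): turn R to E, flip to black, move to (2,3). |black|=2
Step 3: on WHITE (2,3): turn R to S, flip to black, move to (3,3). |black|=3

Answer: BLACK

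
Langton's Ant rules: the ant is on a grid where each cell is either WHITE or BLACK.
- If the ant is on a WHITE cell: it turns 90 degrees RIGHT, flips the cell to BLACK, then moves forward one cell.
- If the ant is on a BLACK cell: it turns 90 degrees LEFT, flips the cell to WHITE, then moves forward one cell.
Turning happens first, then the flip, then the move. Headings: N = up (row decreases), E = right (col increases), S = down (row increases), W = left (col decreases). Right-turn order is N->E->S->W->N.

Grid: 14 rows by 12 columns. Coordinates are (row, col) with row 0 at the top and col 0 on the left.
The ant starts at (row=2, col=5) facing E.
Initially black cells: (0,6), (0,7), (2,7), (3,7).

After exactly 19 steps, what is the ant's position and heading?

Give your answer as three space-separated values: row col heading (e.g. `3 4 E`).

Answer: 0 4 N

Derivation:
Step 1: on WHITE (2,5): turn R to S, flip to black, move to (3,5). |black|=5
Step 2: on WHITE (3,5): turn R to W, flip to black, move to (3,4). |black|=6
Step 3: on WHITE (3,4): turn R to N, flip to black, move to (2,4). |black|=7
Step 4: on WHITE (2,4): turn R to E, flip to black, move to (2,5). |black|=8
Step 5: on BLACK (2,5): turn L to N, flip to white, move to (1,5). |black|=7
Step 6: on WHITE (1,5): turn R to E, flip to black, move to (1,6). |black|=8
Step 7: on WHITE (1,6): turn R to S, flip to black, move to (2,6). |black|=9
Step 8: on WHITE (2,6): turn R to W, flip to black, move to (2,5). |black|=10
Step 9: on WHITE (2,5): turn R to N, flip to black, move to (1,5). |black|=11
Step 10: on BLACK (1,5): turn L to W, flip to white, move to (1,4). |black|=10
Step 11: on WHITE (1,4): turn R to N, flip to black, move to (0,4). |black|=11
Step 12: on WHITE (0,4): turn R to E, flip to black, move to (0,5). |black|=12
Step 13: on WHITE (0,5): turn R to S, flip to black, move to (1,5). |black|=13
Step 14: on WHITE (1,5): turn R to W, flip to black, move to (1,4). |black|=14
Step 15: on BLACK (1,4): turn L to S, flip to white, move to (2,4). |black|=13
Step 16: on BLACK (2,4): turn L to E, flip to white, move to (2,5). |black|=12
Step 17: on BLACK (2,5): turn L to N, flip to white, move to (1,5). |black|=11
Step 18: on BLACK (1,5): turn L to W, flip to white, move to (1,4). |black|=10
Step 19: on WHITE (1,4): turn R to N, flip to black, move to (0,4). |black|=11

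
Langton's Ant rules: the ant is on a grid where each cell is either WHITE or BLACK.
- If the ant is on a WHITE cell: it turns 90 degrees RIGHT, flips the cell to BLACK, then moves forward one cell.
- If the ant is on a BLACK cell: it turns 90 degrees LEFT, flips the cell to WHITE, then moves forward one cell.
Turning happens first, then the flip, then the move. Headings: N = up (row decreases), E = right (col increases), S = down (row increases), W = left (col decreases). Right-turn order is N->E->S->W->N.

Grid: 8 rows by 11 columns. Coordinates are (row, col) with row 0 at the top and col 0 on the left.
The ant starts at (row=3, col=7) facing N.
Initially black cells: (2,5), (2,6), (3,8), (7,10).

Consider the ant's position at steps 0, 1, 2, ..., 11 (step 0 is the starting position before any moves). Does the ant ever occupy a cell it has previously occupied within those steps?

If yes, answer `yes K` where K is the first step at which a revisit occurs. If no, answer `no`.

Answer: yes 5

Derivation:
Step 1: on WHITE (3,7): turn R to E, flip to black, move to (3,8). |black|=5 — new cell
Step 2: on BLACK (3,8): turn L to N, flip to white, move to (2,8). |black|=4 — new cell
Step 3: on WHITE (2,8): turn R to E, flip to black, move to (2,9). |black|=5 — new cell
Step 4: on WHITE (2,9): turn R to S, flip to black, move to (3,9). |black|=6 — new cell
Step 5: on WHITE (3,9): turn R to W, flip to black, move to (3,8). |black|=7 — REVISIT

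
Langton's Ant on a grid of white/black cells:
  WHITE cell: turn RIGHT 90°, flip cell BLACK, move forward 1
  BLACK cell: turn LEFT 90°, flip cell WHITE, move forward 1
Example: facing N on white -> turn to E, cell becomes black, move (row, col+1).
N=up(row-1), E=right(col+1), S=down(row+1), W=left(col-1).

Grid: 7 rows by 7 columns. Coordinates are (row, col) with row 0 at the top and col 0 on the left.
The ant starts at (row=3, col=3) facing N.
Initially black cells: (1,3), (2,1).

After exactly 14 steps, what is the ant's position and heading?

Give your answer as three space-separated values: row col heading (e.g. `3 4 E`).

Answer: 4 2 S

Derivation:
Step 1: on WHITE (3,3): turn R to E, flip to black, move to (3,4). |black|=3
Step 2: on WHITE (3,4): turn R to S, flip to black, move to (4,4). |black|=4
Step 3: on WHITE (4,4): turn R to W, flip to black, move to (4,3). |black|=5
Step 4: on WHITE (4,3): turn R to N, flip to black, move to (3,3). |black|=6
Step 5: on BLACK (3,3): turn L to W, flip to white, move to (3,2). |black|=5
Step 6: on WHITE (3,2): turn R to N, flip to black, move to (2,2). |black|=6
Step 7: on WHITE (2,2): turn R to E, flip to black, move to (2,3). |black|=7
Step 8: on WHITE (2,3): turn R to S, flip to black, move to (3,3). |black|=8
Step 9: on WHITE (3,3): turn R to W, flip to black, move to (3,2). |black|=9
Step 10: on BLACK (3,2): turn L to S, flip to white, move to (4,2). |black|=8
Step 11: on WHITE (4,2): turn R to W, flip to black, move to (4,1). |black|=9
Step 12: on WHITE (4,1): turn R to N, flip to black, move to (3,1). |black|=10
Step 13: on WHITE (3,1): turn R to E, flip to black, move to (3,2). |black|=11
Step 14: on WHITE (3,2): turn R to S, flip to black, move to (4,2). |black|=12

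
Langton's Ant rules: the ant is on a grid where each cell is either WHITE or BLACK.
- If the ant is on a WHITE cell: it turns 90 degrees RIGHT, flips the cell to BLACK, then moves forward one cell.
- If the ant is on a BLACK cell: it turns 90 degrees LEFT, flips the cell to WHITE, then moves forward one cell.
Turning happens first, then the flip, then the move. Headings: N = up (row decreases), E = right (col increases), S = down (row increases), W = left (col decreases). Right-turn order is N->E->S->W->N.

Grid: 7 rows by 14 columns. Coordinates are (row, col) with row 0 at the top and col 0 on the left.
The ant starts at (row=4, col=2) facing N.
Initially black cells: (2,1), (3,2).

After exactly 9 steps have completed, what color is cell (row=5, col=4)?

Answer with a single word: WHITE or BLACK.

Answer: WHITE

Derivation:
Step 1: on WHITE (4,2): turn R to E, flip to black, move to (4,3). |black|=3
Step 2: on WHITE (4,3): turn R to S, flip to black, move to (5,3). |black|=4
Step 3: on WHITE (5,3): turn R to W, flip to black, move to (5,2). |black|=5
Step 4: on WHITE (5,2): turn R to N, flip to black, move to (4,2). |black|=6
Step 5: on BLACK (4,2): turn L to W, flip to white, move to (4,1). |black|=5
Step 6: on WHITE (4,1): turn R to N, flip to black, move to (3,1). |black|=6
Step 7: on WHITE (3,1): turn R to E, flip to black, move to (3,2). |black|=7
Step 8: on BLACK (3,2): turn L to N, flip to white, move to (2,2). |black|=6
Step 9: on WHITE (2,2): turn R to E, flip to black, move to (2,3). |black|=7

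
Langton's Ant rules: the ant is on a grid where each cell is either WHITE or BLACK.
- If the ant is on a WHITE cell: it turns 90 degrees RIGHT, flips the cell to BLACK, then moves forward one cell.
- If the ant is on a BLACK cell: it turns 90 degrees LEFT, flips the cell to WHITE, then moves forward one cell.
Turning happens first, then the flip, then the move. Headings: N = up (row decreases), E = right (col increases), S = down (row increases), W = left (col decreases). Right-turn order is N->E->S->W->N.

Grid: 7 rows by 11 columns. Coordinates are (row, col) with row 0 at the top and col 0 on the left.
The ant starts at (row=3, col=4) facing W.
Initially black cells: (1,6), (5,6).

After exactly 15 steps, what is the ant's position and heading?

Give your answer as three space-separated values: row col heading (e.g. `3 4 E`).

Step 1: on WHITE (3,4): turn R to N, flip to black, move to (2,4). |black|=3
Step 2: on WHITE (2,4): turn R to E, flip to black, move to (2,5). |black|=4
Step 3: on WHITE (2,5): turn R to S, flip to black, move to (3,5). |black|=5
Step 4: on WHITE (3,5): turn R to W, flip to black, move to (3,4). |black|=6
Step 5: on BLACK (3,4): turn L to S, flip to white, move to (4,4). |black|=5
Step 6: on WHITE (4,4): turn R to W, flip to black, move to (4,3). |black|=6
Step 7: on WHITE (4,3): turn R to N, flip to black, move to (3,3). |black|=7
Step 8: on WHITE (3,3): turn R to E, flip to black, move to (3,4). |black|=8
Step 9: on WHITE (3,4): turn R to S, flip to black, move to (4,4). |black|=9
Step 10: on BLACK (4,4): turn L to E, flip to white, move to (4,5). |black|=8
Step 11: on WHITE (4,5): turn R to S, flip to black, move to (5,5). |black|=9
Step 12: on WHITE (5,5): turn R to W, flip to black, move to (5,4). |black|=10
Step 13: on WHITE (5,4): turn R to N, flip to black, move to (4,4). |black|=11
Step 14: on WHITE (4,4): turn R to E, flip to black, move to (4,5). |black|=12
Step 15: on BLACK (4,5): turn L to N, flip to white, move to (3,5). |black|=11

Answer: 3 5 N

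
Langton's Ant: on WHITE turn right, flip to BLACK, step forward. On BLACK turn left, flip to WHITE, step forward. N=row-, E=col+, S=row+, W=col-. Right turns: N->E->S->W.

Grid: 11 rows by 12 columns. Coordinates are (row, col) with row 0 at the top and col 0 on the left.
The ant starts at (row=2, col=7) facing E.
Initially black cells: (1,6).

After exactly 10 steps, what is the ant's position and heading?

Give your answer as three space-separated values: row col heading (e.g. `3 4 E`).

Step 1: on WHITE (2,7): turn R to S, flip to black, move to (3,7). |black|=2
Step 2: on WHITE (3,7): turn R to W, flip to black, move to (3,6). |black|=3
Step 3: on WHITE (3,6): turn R to N, flip to black, move to (2,6). |black|=4
Step 4: on WHITE (2,6): turn R to E, flip to black, move to (2,7). |black|=5
Step 5: on BLACK (2,7): turn L to N, flip to white, move to (1,7). |black|=4
Step 6: on WHITE (1,7): turn R to E, flip to black, move to (1,8). |black|=5
Step 7: on WHITE (1,8): turn R to S, flip to black, move to (2,8). |black|=6
Step 8: on WHITE (2,8): turn R to W, flip to black, move to (2,7). |black|=7
Step 9: on WHITE (2,7): turn R to N, flip to black, move to (1,7). |black|=8
Step 10: on BLACK (1,7): turn L to W, flip to white, move to (1,6). |black|=7

Answer: 1 6 W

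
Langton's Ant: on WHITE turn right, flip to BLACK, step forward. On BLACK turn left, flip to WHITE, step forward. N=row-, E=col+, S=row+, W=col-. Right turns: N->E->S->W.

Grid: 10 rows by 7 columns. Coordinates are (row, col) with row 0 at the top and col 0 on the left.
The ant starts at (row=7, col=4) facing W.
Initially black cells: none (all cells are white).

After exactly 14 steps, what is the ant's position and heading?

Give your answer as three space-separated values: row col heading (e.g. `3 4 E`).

Answer: 8 5 E

Derivation:
Step 1: on WHITE (7,4): turn R to N, flip to black, move to (6,4). |black|=1
Step 2: on WHITE (6,4): turn R to E, flip to black, move to (6,5). |black|=2
Step 3: on WHITE (6,5): turn R to S, flip to black, move to (7,5). |black|=3
Step 4: on WHITE (7,5): turn R to W, flip to black, move to (7,4). |black|=4
Step 5: on BLACK (7,4): turn L to S, flip to white, move to (8,4). |black|=3
Step 6: on WHITE (8,4): turn R to W, flip to black, move to (8,3). |black|=4
Step 7: on WHITE (8,3): turn R to N, flip to black, move to (7,3). |black|=5
Step 8: on WHITE (7,3): turn R to E, flip to black, move to (7,4). |black|=6
Step 9: on WHITE (7,4): turn R to S, flip to black, move to (8,4). |black|=7
Step 10: on BLACK (8,4): turn L to E, flip to white, move to (8,5). |black|=6
Step 11: on WHITE (8,5): turn R to S, flip to black, move to (9,5). |black|=7
Step 12: on WHITE (9,5): turn R to W, flip to black, move to (9,4). |black|=8
Step 13: on WHITE (9,4): turn R to N, flip to black, move to (8,4). |black|=9
Step 14: on WHITE (8,4): turn R to E, flip to black, move to (8,5). |black|=10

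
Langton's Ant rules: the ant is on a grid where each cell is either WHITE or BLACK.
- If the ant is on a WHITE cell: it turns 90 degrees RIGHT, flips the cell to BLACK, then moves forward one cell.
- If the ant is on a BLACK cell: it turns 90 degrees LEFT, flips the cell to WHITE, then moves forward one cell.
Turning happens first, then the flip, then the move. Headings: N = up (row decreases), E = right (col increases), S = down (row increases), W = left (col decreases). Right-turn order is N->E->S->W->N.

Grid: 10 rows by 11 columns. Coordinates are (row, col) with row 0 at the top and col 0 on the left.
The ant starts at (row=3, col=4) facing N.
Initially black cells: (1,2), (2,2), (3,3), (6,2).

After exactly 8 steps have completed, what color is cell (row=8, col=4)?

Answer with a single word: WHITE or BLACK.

Answer: WHITE

Derivation:
Step 1: on WHITE (3,4): turn R to E, flip to black, move to (3,5). |black|=5
Step 2: on WHITE (3,5): turn R to S, flip to black, move to (4,5). |black|=6
Step 3: on WHITE (4,5): turn R to W, flip to black, move to (4,4). |black|=7
Step 4: on WHITE (4,4): turn R to N, flip to black, move to (3,4). |black|=8
Step 5: on BLACK (3,4): turn L to W, flip to white, move to (3,3). |black|=7
Step 6: on BLACK (3,3): turn L to S, flip to white, move to (4,3). |black|=6
Step 7: on WHITE (4,3): turn R to W, flip to black, move to (4,2). |black|=7
Step 8: on WHITE (4,2): turn R to N, flip to black, move to (3,2). |black|=8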